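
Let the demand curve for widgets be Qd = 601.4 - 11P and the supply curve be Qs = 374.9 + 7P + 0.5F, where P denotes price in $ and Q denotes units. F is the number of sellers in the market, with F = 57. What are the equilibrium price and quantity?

P* = 11, Q* = 480.4

With F = 57, supply is Qs = 403.4 + 7P.
Set Qd = Qs: 601.4 - 11P = 403.4 + 7P, so 198 = 18P and P* = 11.
From the demand curve, Q* = 601.4 - 11(11) = 480.4.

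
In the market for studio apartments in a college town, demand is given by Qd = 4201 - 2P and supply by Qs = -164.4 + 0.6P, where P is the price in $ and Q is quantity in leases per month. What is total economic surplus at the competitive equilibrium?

The market clears where 4201 - 2P = -164.4 + 0.6P. Rearranging, 2.6P = 4365.4, hence P* = 1679.
Plugging P* into demand: Q* = 4201 - 2(1679) = 843.
Demand choke price = 2100.5; supply choke price = 274. CS = ½(2100.5 - 1679)(843) = 177662.25; PS = ½(1679 - 274)(843) = 592207.5. Total surplus = 769869.75.

Total surplus = 769869.75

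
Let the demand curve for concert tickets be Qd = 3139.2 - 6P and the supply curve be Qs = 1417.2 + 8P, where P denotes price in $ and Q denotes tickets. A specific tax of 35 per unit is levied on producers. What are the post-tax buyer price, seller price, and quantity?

P_b = 143, P_s = 108, Q = 2281.2

With a tax of 35 on producers, they supply based on the net price P_s = P_b - 35, so Qs = 1137.2 + 8P_b.
Equate demand and the shifted supply: 3139.2 - 6P_b = 1137.2 + 8P_b, giving 14P_b = 2002, so P_b = 143.
Then P_s = 143 - 35 = 108 and Q = 3139.2 - 6(143) = 2281.2.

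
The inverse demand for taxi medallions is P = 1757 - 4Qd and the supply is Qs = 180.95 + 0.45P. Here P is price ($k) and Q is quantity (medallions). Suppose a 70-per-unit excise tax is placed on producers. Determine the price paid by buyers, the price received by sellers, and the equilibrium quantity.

Solving each curve for Q: Qd = 439.25 - 0.25P.
Producers keep P_s = P_b - 70 per unit, so supply in terms of the buyer price is Qs = 149.45 + 0.45P_b.
Set Qd = Qs: 439.25 - 0.25P_b = 149.45 + 0.45P_b, so 289.8 = 0.7P_b and P_b = 414.
So P_s = 344 and the quantity traded is Q = 439.25 - 0.25(414) = 335.75.

P_b = 414, P_s = 344, Q = 335.75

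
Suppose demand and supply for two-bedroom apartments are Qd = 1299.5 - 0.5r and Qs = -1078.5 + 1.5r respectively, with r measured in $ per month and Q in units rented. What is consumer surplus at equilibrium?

Consumer surplus = 497025

At equilibrium Qd = Qs, so 1299.5 - 0.5r = -1078.5 + 1.5r; collecting terms, 2378 = 2r and r* = 1189.
Then Q* = 1299.5 - 0.5(1189) = 705.
Demand choke price (Qd = 0): r = 1299.5/0.5 = 2599. Consumer surplus = ½ × (2599 - 1189) × 705 = 497025.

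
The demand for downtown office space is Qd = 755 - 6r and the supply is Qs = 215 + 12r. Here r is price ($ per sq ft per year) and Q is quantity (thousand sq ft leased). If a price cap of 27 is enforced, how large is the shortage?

Shortage = 54

Evaluating both curves at the ceiling price 27 gives Qd = 593, Qs = 539.
Shortage = Qd - Qs = 593 - 539 = 54.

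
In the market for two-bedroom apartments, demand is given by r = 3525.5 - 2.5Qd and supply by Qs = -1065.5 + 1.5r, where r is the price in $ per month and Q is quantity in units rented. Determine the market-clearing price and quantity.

r* = 1303, Q* = 889

Solving each curve for Q: Qd = 1410.2 - 0.4r.
At equilibrium Qd = Qs, so 1410.2 - 0.4r = -1065.5 + 1.5r; collecting terms, 2475.7 = 1.9r and r* = 1303.
Substitute back: Q* = 1410.2 - 0.4(1303) = 889.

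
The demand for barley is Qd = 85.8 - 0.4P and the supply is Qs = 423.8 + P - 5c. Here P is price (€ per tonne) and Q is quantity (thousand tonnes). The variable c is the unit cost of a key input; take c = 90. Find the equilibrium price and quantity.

With c = 90, supply is Qs = -26.2 + P.
The market clears where 85.8 - 0.4P = -26.2 + P. Rearranging, 1.4P = 112, hence P* = 80.
From the demand curve, Q* = 85.8 - 0.4(80) = 53.8.

P* = 80, Q* = 53.8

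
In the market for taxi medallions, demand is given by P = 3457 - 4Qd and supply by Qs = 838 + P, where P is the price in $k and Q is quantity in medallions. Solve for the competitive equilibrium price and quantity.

Inverting to quantity form: Qd = 864.25 - 0.25P.
Equating demand and supply, 864.25 - 0.25P = 838 + P gives 1.25P = 26.25, so P* = 21.
Plugging P* into demand: Q* = 864.25 - 0.25(21) = 859.

P* = 21, Q* = 859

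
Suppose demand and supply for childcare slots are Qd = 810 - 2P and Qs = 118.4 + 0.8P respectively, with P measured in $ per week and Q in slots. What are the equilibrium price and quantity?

Set Qd = Qs: 810 - 2P = 118.4 + 0.8P, so 691.6 = 2.8P and P* = 247.
Then Q* = 810 - 2(247) = 316.

P* = 247, Q* = 316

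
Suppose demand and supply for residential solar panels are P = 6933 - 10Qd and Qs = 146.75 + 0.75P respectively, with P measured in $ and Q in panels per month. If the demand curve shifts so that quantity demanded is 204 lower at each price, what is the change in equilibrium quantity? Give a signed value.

Rewriting in direct form: Qd = 693.3 - 0.1P.
At equilibrium Qd = Qs, so 693.3 - 0.1P = 146.75 + 0.75P; collecting terms, 546.55 = 0.85P and P* = 643.
Substitute back: Q* = 693.3 - 0.1(643) = 629.
After the shift, demand is Qd = 489.3 - 0.1P.
The new intersection has 342.55 = 0.85P, i.e. P = 403, Q = 449.
ΔQ = 449 - 629 = -180.

ΔQ = -180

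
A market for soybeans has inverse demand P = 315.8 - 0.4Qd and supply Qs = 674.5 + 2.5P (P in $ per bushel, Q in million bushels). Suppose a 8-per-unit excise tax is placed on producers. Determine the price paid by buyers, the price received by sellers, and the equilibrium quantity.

P_b = 27, P_s = 19, Q = 722

Inverting to quantity form: Qd = 789.5 - 2.5P.
With a tax of 8 on producers, they supply based on the net price P_s = P_b - 8, so Qs = 654.5 + 2.5P_b.
Market clearing requires 789.5 - 2.5P_b = 654.5 + 2.5P_b; hence 135 = 5P_b and P_b = 27.
Then P_s = 27 - 8 = 19 and Q = 789.5 - 2.5(27) = 722.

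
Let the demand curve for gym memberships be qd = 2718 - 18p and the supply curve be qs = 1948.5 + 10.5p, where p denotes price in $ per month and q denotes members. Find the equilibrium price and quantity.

p* = 27, q* = 2232

At equilibrium qd = qs, so 2718 - 18p = 1948.5 + 10.5p; collecting terms, 769.5 = 28.5p and p* = 27.
Substitute back: q* = 2718 - 18(27) = 2232.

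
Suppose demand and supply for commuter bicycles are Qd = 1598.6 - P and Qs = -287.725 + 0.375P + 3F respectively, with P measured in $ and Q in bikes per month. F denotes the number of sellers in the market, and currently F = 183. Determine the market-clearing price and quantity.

P* = 972.6, Q* = 626

With F = 183, supply is Qs = 261.275 + 0.375P.
At equilibrium Qd = Qs, so 1598.6 - P = 261.275 + 0.375P; collecting terms, 1337.325 = 1.375P and P* = 972.6.
Then Q* = 1598.6 - 972.6 = 626.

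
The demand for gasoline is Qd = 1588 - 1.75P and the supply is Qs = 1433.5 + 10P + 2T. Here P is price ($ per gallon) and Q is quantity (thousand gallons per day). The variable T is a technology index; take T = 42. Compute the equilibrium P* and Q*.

P* = 6, Q* = 1577.5

With T = 42, supply is Qs = 1517.5 + 10P.
Equating demand and supply, 1588 - 1.75P = 1517.5 + 10P gives 11.75P = 70.5, so P* = 6.
Plugging P* into demand: Q* = 1588 - 1.75(6) = 1577.5.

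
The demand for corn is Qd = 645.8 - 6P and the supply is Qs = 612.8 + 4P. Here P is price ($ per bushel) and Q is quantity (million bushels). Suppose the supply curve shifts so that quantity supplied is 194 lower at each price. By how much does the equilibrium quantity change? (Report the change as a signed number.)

ΔQ = -116.4

Equating demand and supply, 645.8 - 6P = 612.8 + 4P gives 10P = 33, so P* = 3.3.
Then Q* = 645.8 - 6(3.3) = 626.
After the shift, supply is Qs = 418.8 + 4P.
New equilibrium: 227 = 10P, so P = 22.7 and Q = 509.6.
ΔQ = 509.6 - 626 = -116.4.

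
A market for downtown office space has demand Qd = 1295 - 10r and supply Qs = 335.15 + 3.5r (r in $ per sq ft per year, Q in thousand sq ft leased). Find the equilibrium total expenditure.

At equilibrium Qd = Qs, so 1295 - 10r = 335.15 + 3.5r; collecting terms, 959.85 = 13.5r and r* = 71.1.
Substitute back: Q* = 1295 - 10(71.1) = 584.
Total expenditure = r* × Q* = 71.1 × 584 = 41522.4.

Total expenditure = 41522.4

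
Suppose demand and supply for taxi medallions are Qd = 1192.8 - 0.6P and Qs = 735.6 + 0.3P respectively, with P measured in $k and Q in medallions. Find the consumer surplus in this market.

Consumer surplus = 657120

Equating demand and supply, 1192.8 - 0.6P = 735.6 + 0.3P gives 0.9P = 457.2, so P* = 508.
Substitute back: Q* = 1192.8 - 0.6(508) = 888.
Demand choke price (Qd = 0): P = 1192.8/0.6 = 1988. Consumer surplus = ½ × (1988 - 508) × 888 = 657120.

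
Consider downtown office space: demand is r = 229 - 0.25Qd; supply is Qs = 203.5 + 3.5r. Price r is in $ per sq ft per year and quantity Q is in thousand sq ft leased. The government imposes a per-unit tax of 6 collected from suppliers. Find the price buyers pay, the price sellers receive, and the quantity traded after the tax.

r_b = 97.8, r_s = 91.8, Q = 524.8

In direct form, Qd = 916 - 4r.
The tax drives a wedge r_b - r_s = 6. Substituting r_s = r_b - 6 into supply: Qs = 182.5 + 3.5r_b.
Equate demand and the shifted supply: 916 - 4r_b = 182.5 + 3.5r_b, giving 7.5r_b = 733.5, so r_b = 97.8.
So r_s = 91.8 and the quantity traded is Q = 916 - 4(97.8) = 524.8.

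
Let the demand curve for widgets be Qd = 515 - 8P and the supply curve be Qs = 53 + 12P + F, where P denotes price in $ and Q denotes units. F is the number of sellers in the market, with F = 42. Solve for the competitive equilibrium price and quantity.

P* = 21, Q* = 347

With F = 42, supply is Qs = 95 + 12P.
At equilibrium Qd = Qs, so 515 - 8P = 95 + 12P; collecting terms, 420 = 20P and P* = 21.
Substitute back: Q* = 515 - 8(21) = 347.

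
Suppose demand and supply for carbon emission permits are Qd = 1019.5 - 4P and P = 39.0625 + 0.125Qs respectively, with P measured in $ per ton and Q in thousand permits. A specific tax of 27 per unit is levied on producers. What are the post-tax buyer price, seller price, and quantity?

In direct form, Qs = -312.5 + 8P.
With a tax of 27 on producers, they supply based on the net price P_s = P_b - 27, so Qs = -528.5 + 8P_b.
Market clearing requires 1019.5 - 4P_b = -528.5 + 8P_b; hence 1548 = 12P_b and P_b = 129.
Then P_s = 129 - 27 = 102 and Q = 1019.5 - 4(129) = 503.5.

P_b = 129, P_s = 102, Q = 503.5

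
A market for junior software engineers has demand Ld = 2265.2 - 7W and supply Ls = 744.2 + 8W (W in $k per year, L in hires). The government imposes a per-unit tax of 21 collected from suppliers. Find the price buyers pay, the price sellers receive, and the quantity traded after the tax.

With a tax of 21 on suppliers, they supply based on the net price W_s = W_b - 21, so Ls = 576.2 + 8W_b.
Market clearing requires 2265.2 - 7W_b = 576.2 + 8W_b; hence 1689 = 15W_b and W_b = 112.6.
So W_s = 91.6 and the quantity traded is L = 2265.2 - 7(112.6) = 1477.

W_b = 112.6, W_s = 91.6, L = 1477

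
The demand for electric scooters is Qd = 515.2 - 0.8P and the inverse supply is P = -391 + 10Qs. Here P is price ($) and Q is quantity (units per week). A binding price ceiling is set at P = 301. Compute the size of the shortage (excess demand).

Inverting to quantity form: Qs = 39.1 + 0.1P.
With P fixed at 301, quantity demanded is 274.4 and quantity supplied is 69.2.
Shortage = Qd - Qs = 274.4 - 69.2 = 205.2.

Shortage = 205.2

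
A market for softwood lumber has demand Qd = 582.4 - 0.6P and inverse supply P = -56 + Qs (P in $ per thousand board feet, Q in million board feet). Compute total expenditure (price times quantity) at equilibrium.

Total expenditure = 126665

In direct form, Qs = 56 + P.
The market clears where 582.4 - 0.6P = 56 + P. Rearranging, 1.6P = 526.4, hence P* = 329.
Plugging P* into demand: Q* = 582.4 - 0.6(329) = 385.
Total expenditure = P* × Q* = 329 × 385 = 126665.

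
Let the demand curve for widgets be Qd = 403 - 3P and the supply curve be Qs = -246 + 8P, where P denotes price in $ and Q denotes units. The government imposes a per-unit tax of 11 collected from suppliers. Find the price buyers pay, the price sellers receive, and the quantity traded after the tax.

With a tax of 11 on suppliers, they supply based on the net price P_s = P_b - 11, so Qs = -334 + 8P_b.
Set Qd = Qs: 403 - 3P_b = -334 + 8P_b, so 737 = 11P_b and P_b = 67.
Then P_s = 67 - 11 = 56 and Q = 403 - 3(67) = 202.

P_b = 67, P_s = 56, Q = 202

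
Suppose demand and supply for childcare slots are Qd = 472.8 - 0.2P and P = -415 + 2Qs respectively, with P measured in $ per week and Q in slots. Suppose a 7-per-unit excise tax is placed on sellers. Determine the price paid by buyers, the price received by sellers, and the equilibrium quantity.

P_b = 384, P_s = 377, Q = 396

Rewriting in direct form: Qs = 207.5 + 0.5P.
Sellers keep P_s = P_b - 7 per unit, so supply in terms of the buyer price is Qs = 204 + 0.5P_b.
Market clearing requires 472.8 - 0.2P_b = 204 + 0.5P_b; hence 268.8 = 0.7P_b and P_b = 384.
Then P_s = 384 - 7 = 377 and Q = 472.8 - 0.2(384) = 396.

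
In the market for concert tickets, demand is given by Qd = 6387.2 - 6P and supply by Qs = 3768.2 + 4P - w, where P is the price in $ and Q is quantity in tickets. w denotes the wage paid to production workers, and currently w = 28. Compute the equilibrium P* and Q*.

P* = 264.7, Q* = 4799

With w = 28, supply is Qs = 3740.2 + 4P.
Equating demand and supply, 6387.2 - 6P = 3740.2 + 4P gives 10P = 2647, so P* = 264.7.
Substitute back: Q* = 6387.2 - 6(264.7) = 4799.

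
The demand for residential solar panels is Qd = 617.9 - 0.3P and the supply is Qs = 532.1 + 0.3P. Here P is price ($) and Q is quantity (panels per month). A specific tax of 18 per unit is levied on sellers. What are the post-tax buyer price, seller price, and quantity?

P_b = 152, P_s = 134, Q = 572.3

Sellers keep P_s = P_b - 18 per unit, so supply in terms of the buyer price is Qs = 526.7 + 0.3P_b.
Equate demand and the shifted supply: 617.9 - 0.3P_b = 526.7 + 0.3P_b, giving 0.6P_b = 91.2, so P_b = 152.
So P_s = 134 and the quantity traded is Q = 617.9 - 0.3(152) = 572.3.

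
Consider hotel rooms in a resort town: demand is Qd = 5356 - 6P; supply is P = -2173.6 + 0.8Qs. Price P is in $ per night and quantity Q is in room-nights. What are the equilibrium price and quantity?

Solving each curve for Q: Qs = 2717 + 1.25P.
Equating demand and supply, 5356 - 6P = 2717 + 1.25P gives 7.25P = 2639, so P* = 364.
From the demand curve, Q* = 5356 - 6(364) = 3172.

P* = 364, Q* = 3172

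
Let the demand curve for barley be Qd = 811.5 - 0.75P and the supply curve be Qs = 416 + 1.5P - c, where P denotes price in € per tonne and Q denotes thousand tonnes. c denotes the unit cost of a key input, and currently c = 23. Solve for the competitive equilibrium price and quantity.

With c = 23, supply is Qs = 393 + 1.5P.
At equilibrium Qd = Qs, so 811.5 - 0.75P = 393 + 1.5P; collecting terms, 418.5 = 2.25P and P* = 186.
From the demand curve, Q* = 811.5 - 0.75(186) = 672.

P* = 186, Q* = 672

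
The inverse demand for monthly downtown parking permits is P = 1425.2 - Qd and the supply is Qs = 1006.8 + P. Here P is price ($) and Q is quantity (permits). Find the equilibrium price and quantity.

In direct form, Qd = 1425.2 - P.
At equilibrium Qd = Qs, so 1425.2 - P = 1006.8 + P; collecting terms, 418.4 = 2P and P* = 209.2.
Substitute back: Q* = 1425.2 - 209.2 = 1216.

P* = 209.2, Q* = 1216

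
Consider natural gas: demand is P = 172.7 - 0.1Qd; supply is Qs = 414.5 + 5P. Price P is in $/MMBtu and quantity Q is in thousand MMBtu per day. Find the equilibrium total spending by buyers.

Total spending by buyers = 74550

In direct form, Qd = 1727 - 10P.
Equating demand and supply, 1727 - 10P = 414.5 + 5P gives 15P = 1312.5, so P* = 87.5.
Then Q* = 1727 - 10(87.5) = 852.
Total spending by buyers = P* × Q* = 87.5 × 852 = 74550.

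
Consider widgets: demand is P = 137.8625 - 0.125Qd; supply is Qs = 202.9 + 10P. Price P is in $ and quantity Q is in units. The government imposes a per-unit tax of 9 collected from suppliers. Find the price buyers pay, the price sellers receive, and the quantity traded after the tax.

P_b = 55, P_s = 46, Q = 662.9

In direct form, Qd = 1102.9 - 8P.
Suppliers keep P_s = P_b - 9 per unit, so supply in terms of the buyer price is Qs = 112.9 + 10P_b.
Market clearing requires 1102.9 - 8P_b = 112.9 + 10P_b; hence 990 = 18P_b and P_b = 55.
So P_s = 46 and the quantity traded is Q = 1102.9 - 8(55) = 662.9.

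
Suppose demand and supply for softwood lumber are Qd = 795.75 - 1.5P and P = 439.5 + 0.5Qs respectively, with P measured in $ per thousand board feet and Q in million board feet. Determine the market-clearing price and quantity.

P* = 478.5, Q* = 78

Solving each curve for Q: Qs = -879 + 2P.
The market clears where 795.75 - 1.5P = -879 + 2P. Rearranging, 3.5P = 1674.75, hence P* = 478.5.
Plugging P* into demand: Q* = 795.75 - 1.5(478.5) = 78.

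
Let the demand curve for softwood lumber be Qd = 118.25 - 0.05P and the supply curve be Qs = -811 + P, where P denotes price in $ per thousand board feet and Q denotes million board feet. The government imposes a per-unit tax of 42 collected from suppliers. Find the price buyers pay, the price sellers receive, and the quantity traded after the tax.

P_b = 925, P_s = 883, Q = 72

Suppliers keep P_s = P_b - 42 per unit, so supply in terms of the buyer price is Qs = -853 + P_b.
Market clearing requires 118.25 - 0.05P_b = -853 + P_b; hence 971.25 = 1.05P_b and P_b = 925.
So P_s = 883 and the quantity traded is Q = 118.25 - 0.05(925) = 72.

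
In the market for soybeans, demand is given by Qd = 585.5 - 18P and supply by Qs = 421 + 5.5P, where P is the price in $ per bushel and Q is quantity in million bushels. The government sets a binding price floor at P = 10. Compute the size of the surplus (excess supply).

At P = 10: Qd = 405.5 and Qs = 476.
Surplus = Qs - Qd = 476 - 405.5 = 70.5.

Surplus = 70.5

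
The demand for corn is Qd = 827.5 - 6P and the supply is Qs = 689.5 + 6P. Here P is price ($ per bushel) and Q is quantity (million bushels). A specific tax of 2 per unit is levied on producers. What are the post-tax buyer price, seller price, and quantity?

P_b = 12.5, P_s = 10.5, Q = 752.5

Producers keep P_s = P_b - 2 per unit, so supply in terms of the buyer price is Qs = 677.5 + 6P_b.
Market clearing requires 827.5 - 6P_b = 677.5 + 6P_b; hence 150 = 12P_b and P_b = 12.5.
Then P_s = 12.5 - 2 = 10.5 and Q = 827.5 - 6(12.5) = 752.5.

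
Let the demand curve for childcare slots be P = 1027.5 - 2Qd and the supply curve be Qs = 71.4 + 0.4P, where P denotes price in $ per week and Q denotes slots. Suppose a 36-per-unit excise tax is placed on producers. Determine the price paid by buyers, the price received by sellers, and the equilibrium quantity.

P_b = 507.5, P_s = 471.5, Q = 260

Rewriting in direct form: Qd = 513.75 - 0.5P.
Producers keep P_s = P_b - 36 per unit, so supply in terms of the buyer price is Qs = 57 + 0.4P_b.
Market clearing requires 513.75 - 0.5P_b = 57 + 0.4P_b; hence 456.75 = 0.9P_b and P_b = 507.5.
Then P_s = 507.5 - 36 = 471.5 and Q = 513.75 - 0.5(507.5) = 260.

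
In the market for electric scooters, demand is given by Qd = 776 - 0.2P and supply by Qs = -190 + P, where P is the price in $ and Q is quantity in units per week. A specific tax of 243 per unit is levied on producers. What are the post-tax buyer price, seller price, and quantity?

P_b = 1007.5, P_s = 764.5, Q = 574.5

With a tax of 243 on producers, they supply based on the net price P_s = P_b - 243, so Qs = -433 + P_b.
Equate demand and the shifted supply: 776 - 0.2P_b = -433 + P_b, giving 1.2P_b = 1209, so P_b = 1007.5.
So P_s = 764.5 and the quantity traded is Q = 776 - 0.2(1007.5) = 574.5.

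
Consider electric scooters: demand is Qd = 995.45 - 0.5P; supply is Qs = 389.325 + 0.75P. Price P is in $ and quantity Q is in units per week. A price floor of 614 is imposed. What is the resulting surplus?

Surplus = 161.375

Evaluating both curves at the floor price 614 gives Qd = 688.45, Qs = 849.825.
Surplus = Qs - Qd = 849.825 - 688.45 = 161.375.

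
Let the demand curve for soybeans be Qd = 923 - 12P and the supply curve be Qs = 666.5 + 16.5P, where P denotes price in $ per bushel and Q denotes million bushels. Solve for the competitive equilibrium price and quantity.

Equating demand and supply, 923 - 12P = 666.5 + 16.5P gives 28.5P = 256.5, so P* = 9.
From the demand curve, Q* = 923 - 12(9) = 815.

P* = 9, Q* = 815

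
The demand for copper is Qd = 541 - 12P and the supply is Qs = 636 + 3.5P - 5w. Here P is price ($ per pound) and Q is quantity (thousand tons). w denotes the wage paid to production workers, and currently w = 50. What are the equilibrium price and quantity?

With w = 50, supply is Qs = 386 + 3.5P.
Set Qd = Qs: 541 - 12P = 386 + 3.5P, so 155 = 15.5P and P* = 10.
From the demand curve, Q* = 541 - 12(10) = 421.

P* = 10, Q* = 421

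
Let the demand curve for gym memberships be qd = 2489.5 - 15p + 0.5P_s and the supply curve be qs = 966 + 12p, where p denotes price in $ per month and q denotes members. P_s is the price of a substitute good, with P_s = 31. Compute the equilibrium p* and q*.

With P_s = 31, demand is qd = 2505 - 15p.
Set qd = qs: 2505 - 15p = 966 + 12p, so 1539 = 27p and p* = 57.
From the demand curve, q* = 2505 - 15(57) = 1650.

p* = 57, q* = 1650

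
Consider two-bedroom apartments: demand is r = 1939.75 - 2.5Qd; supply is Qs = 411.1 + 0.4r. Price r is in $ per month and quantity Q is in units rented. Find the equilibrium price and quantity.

Solving each curve for Q: Qd = 775.9 - 0.4r.
Set Qd = Qs: 775.9 - 0.4r = 411.1 + 0.4r, so 364.8 = 0.8r and r* = 456.
From the demand curve, Q* = 775.9 - 0.4(456) = 593.5.

r* = 456, Q* = 593.5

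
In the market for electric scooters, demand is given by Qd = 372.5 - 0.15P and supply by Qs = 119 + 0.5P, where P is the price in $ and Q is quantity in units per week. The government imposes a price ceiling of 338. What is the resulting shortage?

Shortage = 33.8

With P fixed at 338, quantity demanded is 321.8 and quantity supplied is 288.
Shortage = Qd - Qs = 321.8 - 288 = 33.8.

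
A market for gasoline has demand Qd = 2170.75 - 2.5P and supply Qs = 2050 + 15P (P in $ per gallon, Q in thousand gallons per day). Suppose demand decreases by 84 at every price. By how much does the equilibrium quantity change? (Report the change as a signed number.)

Equating demand and supply, 2170.75 - 2.5P = 2050 + 15P gives 17.5P = 120.75, so P* = 6.9.
From the demand curve, Q* = 2170.75 - 2.5(6.9) = 2153.5.
After the shift, demand is Qd = 2086.75 - 2.5P.
New equilibrium: 36.75 = 17.5P, so P = 2.1 and Q = 2081.5.
ΔQ = 2081.5 - 2153.5 = -72.

ΔQ = -72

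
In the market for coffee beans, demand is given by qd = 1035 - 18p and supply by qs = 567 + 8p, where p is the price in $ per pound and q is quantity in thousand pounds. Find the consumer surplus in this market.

At equilibrium qd = qs, so 1035 - 18p = 567 + 8p; collecting terms, 468 = 26p and p* = 18.
Substitute back: q* = 1035 - 18(18) = 711.
Demand choke price (qd = 0): p = 1035/18 = 57.5. Consumer surplus = ½ × (57.5 - 18) × 711 = 14042.25.

Consumer surplus = 14042.25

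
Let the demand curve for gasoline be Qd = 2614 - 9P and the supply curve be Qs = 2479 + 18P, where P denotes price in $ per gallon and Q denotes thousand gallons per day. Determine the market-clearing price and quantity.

P* = 5, Q* = 2569

At equilibrium Qd = Qs, so 2614 - 9P = 2479 + 18P; collecting terms, 135 = 27P and P* = 5.
From the demand curve, Q* = 2614 - 9(5) = 2569.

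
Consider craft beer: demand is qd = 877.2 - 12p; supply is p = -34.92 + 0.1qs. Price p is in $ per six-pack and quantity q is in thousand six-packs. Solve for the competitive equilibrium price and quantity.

p* = 24, q* = 589.2

Solving each curve for q: qs = 349.2 + 10p.
Equating demand and supply, 877.2 - 12p = 349.2 + 10p gives 22p = 528, so p* = 24.
Plugging p* into demand: q* = 877.2 - 12(24) = 589.2.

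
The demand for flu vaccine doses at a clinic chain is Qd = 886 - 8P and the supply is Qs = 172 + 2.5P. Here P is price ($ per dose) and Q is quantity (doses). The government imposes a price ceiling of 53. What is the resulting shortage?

Shortage = 157.5

At P = 53: Qd = 462 and Qs = 304.5.
Shortage = Qd - Qs = 462 - 304.5 = 157.5.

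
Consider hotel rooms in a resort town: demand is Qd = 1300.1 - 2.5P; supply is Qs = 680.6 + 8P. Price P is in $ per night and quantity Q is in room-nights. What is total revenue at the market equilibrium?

Equating demand and supply, 1300.1 - 2.5P = 680.6 + 8P gives 10.5P = 619.5, so P* = 59.
Then Q* = 1300.1 - 2.5(59) = 1152.6.
Total revenue = P* × Q* = 59 × 1152.6 = 68003.4.

Total revenue = 68003.4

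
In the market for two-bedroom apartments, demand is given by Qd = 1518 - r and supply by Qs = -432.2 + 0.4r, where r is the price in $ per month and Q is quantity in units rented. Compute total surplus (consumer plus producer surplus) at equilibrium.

At equilibrium Qd = Qs, so 1518 - r = -432.2 + 0.4r; collecting terms, 1950.2 = 1.4r and r* = 1393.
From the demand curve, Q* = 1518 - 1393 = 125.
Demand choke price = 1518; supply choke price = 1080.5. CS = ½(1518 - 1393)(125) = 7812.5; PS = ½(1393 - 1080.5)(125) = 19531.25. Total surplus = 27343.75.

Total surplus = 27343.75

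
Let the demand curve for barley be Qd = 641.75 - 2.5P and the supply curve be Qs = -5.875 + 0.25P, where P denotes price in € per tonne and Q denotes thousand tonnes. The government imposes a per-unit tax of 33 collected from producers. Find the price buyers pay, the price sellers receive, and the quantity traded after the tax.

P_b = 238.5, P_s = 205.5, Q = 45.5

With a tax of 33 on producers, they supply based on the net price P_s = P_b - 33, so Qs = -14.125 + 0.25P_b.
Set Qd = Qs: 641.75 - 2.5P_b = -14.125 + 0.25P_b, so 655.875 = 2.75P_b and P_b = 238.5.
So P_s = 205.5 and the quantity traded is Q = 641.75 - 2.5(238.5) = 45.5.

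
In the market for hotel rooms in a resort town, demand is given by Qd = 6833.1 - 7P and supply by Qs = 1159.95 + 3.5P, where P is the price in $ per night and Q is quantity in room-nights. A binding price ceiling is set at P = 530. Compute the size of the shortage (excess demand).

Shortage = 108.15

At P = 530: Qd = 3123.1 and Qs = 3014.95.
Shortage = Qd - Qs = 3123.1 - 3014.95 = 108.15.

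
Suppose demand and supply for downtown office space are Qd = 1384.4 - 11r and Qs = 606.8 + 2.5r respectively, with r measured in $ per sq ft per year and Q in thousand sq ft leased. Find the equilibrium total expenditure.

Total expenditure = 43246.08

Equating demand and supply, 1384.4 - 11r = 606.8 + 2.5r gives 13.5r = 777.6, so r* = 57.6.
From the demand curve, Q* = 1384.4 - 11(57.6) = 750.8.
Total expenditure = r* × Q* = 57.6 × 750.8 = 43246.08.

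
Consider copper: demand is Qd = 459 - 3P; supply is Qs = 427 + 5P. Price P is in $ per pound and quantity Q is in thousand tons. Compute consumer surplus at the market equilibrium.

At equilibrium Qd = Qs, so 459 - 3P = 427 + 5P; collecting terms, 32 = 8P and P* = 4.
Substitute back: Q* = 459 - 3(4) = 447.
Demand choke price (Qd = 0): P = 459/3 = 153. Consumer surplus = ½ × (153 - 4) × 447 = 33301.5.

Consumer surplus = 33301.5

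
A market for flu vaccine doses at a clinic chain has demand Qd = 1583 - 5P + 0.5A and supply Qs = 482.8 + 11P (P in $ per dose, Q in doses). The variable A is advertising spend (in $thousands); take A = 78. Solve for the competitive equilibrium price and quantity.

P* = 71.2, Q* = 1266

With A = 78, demand is Qd = 1622 - 5P.
Equating demand and supply, 1622 - 5P = 482.8 + 11P gives 16P = 1139.2, so P* = 71.2.
From the demand curve, Q* = 1622 - 5(71.2) = 1266.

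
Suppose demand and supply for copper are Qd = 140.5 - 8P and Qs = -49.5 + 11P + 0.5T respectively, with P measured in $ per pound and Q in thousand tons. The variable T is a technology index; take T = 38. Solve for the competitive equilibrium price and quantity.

P* = 9, Q* = 68.5

With T = 38, supply is Qs = -30.5 + 11P.
The market clears where 140.5 - 8P = -30.5 + 11P. Rearranging, 19P = 171, hence P* = 9.
From the demand curve, Q* = 140.5 - 8(9) = 68.5.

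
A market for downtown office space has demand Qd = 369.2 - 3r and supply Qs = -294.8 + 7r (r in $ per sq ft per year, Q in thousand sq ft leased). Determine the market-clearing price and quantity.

Equating demand and supply, 369.2 - 3r = -294.8 + 7r gives 10r = 664, so r* = 66.4.
Then Q* = 369.2 - 3(66.4) = 170.

r* = 66.4, Q* = 170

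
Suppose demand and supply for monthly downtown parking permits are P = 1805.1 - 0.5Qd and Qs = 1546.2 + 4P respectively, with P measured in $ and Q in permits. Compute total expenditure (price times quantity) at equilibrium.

Total expenditure = 1005236.8

Rewriting in direct form: Qd = 3610.2 - 2P.
Equating demand and supply, 3610.2 - 2P = 1546.2 + 4P gives 6P = 2064, so P* = 344.
Plugging P* into demand: Q* = 3610.2 - 2(344) = 2922.2.
Total expenditure = P* × Q* = 344 × 2922.2 = 1005236.8.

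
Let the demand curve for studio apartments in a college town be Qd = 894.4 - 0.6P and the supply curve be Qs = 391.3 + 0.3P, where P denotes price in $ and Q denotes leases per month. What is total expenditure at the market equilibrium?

The market clears where 894.4 - 0.6P = 391.3 + 0.3P. Rearranging, 0.9P = 503.1, hence P* = 559.
Then Q* = 894.4 - 0.6(559) = 559.
Total expenditure = P* × Q* = 559 × 559 = 312481.

Total expenditure = 312481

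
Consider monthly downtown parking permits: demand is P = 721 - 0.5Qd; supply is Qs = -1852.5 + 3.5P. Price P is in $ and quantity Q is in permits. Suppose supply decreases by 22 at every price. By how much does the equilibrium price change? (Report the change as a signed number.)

ΔP = 4

Solving each curve for Q: Qd = 1442 - 2P.
At equilibrium Qd = Qs, so 1442 - 2P = -1852.5 + 3.5P; collecting terms, 3294.5 = 5.5P and P* = 599.
From the demand curve, Q* = 1442 - 2(599) = 244.
After the shift, supply is Qs = -1874.5 + 3.5P.
Re-solving, 5.5P = 3316.5 gives P = 603 and Q = 236.
ΔP = 603 - 599 = 4.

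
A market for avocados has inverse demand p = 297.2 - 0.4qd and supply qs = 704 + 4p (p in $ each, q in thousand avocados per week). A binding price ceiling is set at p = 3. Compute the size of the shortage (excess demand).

Rewriting in direct form: qd = 743 - 2.5p.
Evaluating both curves at the ceiling price 3 gives qd = 735.5, qs = 716.
Shortage = qd - qs = 735.5 - 716 = 19.5.

Shortage = 19.5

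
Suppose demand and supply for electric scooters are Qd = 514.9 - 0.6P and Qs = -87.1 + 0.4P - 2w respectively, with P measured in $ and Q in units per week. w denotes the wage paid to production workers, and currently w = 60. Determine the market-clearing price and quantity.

P* = 722, Q* = 81.7

With w = 60, supply is Qs = -207.1 + 0.4P.
At equilibrium Qd = Qs, so 514.9 - 0.6P = -207.1 + 0.4P; collecting terms, 722 = P and P* = 722.
Plugging P* into demand: Q* = 514.9 - 0.6(722) = 81.7.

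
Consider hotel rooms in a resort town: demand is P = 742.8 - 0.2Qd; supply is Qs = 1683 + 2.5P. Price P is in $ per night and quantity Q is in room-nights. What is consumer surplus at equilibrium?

In direct form, Qd = 3714 - 5P.
Equating demand and supply, 3714 - 5P = 1683 + 2.5P gives 7.5P = 2031, so P* = 270.8.
Plugging P* into demand: Q* = 3714 - 5(270.8) = 2360.
Demand choke price (Qd = 0): P = 3714/5 = 742.8. Consumer surplus = ½ × (742.8 - 270.8) × 2360 = 556960.

Consumer surplus = 556960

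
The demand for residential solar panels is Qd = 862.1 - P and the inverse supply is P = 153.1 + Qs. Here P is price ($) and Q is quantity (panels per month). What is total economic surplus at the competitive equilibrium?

Inverting to quantity form: Qs = -153.1 + P.
Equating demand and supply, 862.1 - P = -153.1 + P gives 2P = 1015.2, so P* = 507.6.
Plugging P* into demand: Q* = 862.1 - 507.6 = 354.5.
Demand choke price = 862.1; supply choke price = 153.1. CS = ½(862.1 - 507.6)(354.5) = 62835.125; PS = ½(507.6 - 153.1)(354.5) = 62835.125. Total surplus = 125670.25.

Total surplus = 125670.25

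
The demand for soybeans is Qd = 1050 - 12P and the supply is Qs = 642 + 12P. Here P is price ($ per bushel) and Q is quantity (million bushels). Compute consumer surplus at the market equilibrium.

Set Qd = Qs: 1050 - 12P = 642 + 12P, so 408 = 24P and P* = 17.
Plugging P* into demand: Q* = 1050 - 12(17) = 846.
Demand choke price (Qd = 0): P = 1050/12 = 87.5. Consumer surplus = ½ × (87.5 - 17) × 846 = 29821.5.

Consumer surplus = 29821.5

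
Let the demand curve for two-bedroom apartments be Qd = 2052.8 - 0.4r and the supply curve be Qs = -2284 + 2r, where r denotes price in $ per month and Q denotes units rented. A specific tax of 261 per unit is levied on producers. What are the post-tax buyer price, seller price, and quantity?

Producers keep r_s = r_b - 261 per unit, so supply in terms of the buyer price is Qs = -2806 + 2r_b.
Equate demand and the shifted supply: 2052.8 - 0.4r_b = -2806 + 2r_b, giving 2.4r_b = 4858.8, so r_b = 2024.5.
Then r_s = 2024.5 - 261 = 1763.5 and Q = 2052.8 - 0.4(2024.5) = 1243.

r_b = 2024.5, r_s = 1763.5, Q = 1243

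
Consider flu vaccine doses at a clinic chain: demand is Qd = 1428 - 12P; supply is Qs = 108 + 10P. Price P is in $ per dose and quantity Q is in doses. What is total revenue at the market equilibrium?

Equating demand and supply, 1428 - 12P = 108 + 10P gives 22P = 1320, so P* = 60.
Substitute back: Q* = 1428 - 12(60) = 708.
Total revenue = P* × Q* = 60 × 708 = 42480.

Total revenue = 42480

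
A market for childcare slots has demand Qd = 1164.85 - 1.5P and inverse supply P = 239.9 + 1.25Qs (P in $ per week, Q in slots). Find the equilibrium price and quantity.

Solving each curve for Q: Qs = -191.92 + 0.8P.
At equilibrium Qd = Qs, so 1164.85 - 1.5P = -191.92 + 0.8P; collecting terms, 1356.77 = 2.3P and P* = 589.9.
Then Q* = 1164.85 - 1.5(589.9) = 280.

P* = 589.9, Q* = 280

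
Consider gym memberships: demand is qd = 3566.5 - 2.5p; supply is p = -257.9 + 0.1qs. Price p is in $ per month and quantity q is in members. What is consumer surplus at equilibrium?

Inverting to quantity form: qs = 2579 + 10p.
Set qd = qs: 3566.5 - 2.5p = 2579 + 10p, so 987.5 = 12.5p and p* = 79.
Then q* = 3566.5 - 2.5(79) = 3369.
Demand choke price (qd = 0): p = 3566.5/2.5 = 1426.6. Consumer surplus = ½ × (1426.6 - 79) × 3369 = 2270032.2.

Consumer surplus = 2270032.2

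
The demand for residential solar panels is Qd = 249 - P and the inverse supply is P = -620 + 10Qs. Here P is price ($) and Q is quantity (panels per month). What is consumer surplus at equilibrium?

Solving each curve for Q: Qs = 62 + 0.1P.
The market clears where 249 - P = 62 + 0.1P. Rearranging, 1.1P = 187, hence P* = 170.
Then Q* = 249 - 170 = 79.
Demand choke price (Qd = 0): P = 249. Consumer surplus = ½ × (249 - 170) × 79 = 3120.5.

Consumer surplus = 3120.5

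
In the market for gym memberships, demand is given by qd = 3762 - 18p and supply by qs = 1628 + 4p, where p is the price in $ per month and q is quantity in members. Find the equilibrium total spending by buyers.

Total spending by buyers = 195552

The market clears where 3762 - 18p = 1628 + 4p. Rearranging, 22p = 2134, hence p* = 97.
Substitute back: q* = 3762 - 18(97) = 2016.
Total spending by buyers = p* × q* = 97 × 2016 = 195552.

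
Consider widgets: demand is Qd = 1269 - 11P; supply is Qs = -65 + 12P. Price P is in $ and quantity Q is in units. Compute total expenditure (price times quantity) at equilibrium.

Total expenditure = 36598

Equating demand and supply, 1269 - 11P = -65 + 12P gives 23P = 1334, so P* = 58.
Plugging P* into demand: Q* = 1269 - 11(58) = 631.
Total expenditure = P* × Q* = 58 × 631 = 36598.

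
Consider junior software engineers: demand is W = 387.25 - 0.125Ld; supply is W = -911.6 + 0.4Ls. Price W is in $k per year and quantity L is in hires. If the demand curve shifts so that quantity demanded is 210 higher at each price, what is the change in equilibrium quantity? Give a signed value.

ΔL = 50

Inverting to quantity form: Ld = 3098 - 8W and Ls = 2279 + 2.5W.
At equilibrium Ld = Ls, so 3098 - 8W = 2279 + 2.5W; collecting terms, 819 = 10.5W and W* = 78.
Plugging W* into demand: L* = 3098 - 8(78) = 2474.
After the shift, demand is Ld = 3308 - 8W.
Re-solving, 10.5W = 1029 gives W = 98 and L = 2524.
ΔL = 2524 - 2474 = 50.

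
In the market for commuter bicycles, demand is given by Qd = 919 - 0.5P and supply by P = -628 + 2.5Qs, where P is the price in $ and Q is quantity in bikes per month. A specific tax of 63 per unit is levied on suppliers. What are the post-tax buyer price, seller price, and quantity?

P_b = 770, P_s = 707, Q = 534

Inverting to quantity form: Qs = 251.2 + 0.4P.
Suppliers keep P_s = P_b - 63 per unit, so supply in terms of the buyer price is Qs = 226 + 0.4P_b.
Market clearing requires 919 - 0.5P_b = 226 + 0.4P_b; hence 693 = 0.9P_b and P_b = 770.
Then P_s = 770 - 63 = 707 and Q = 919 - 0.5(770) = 534.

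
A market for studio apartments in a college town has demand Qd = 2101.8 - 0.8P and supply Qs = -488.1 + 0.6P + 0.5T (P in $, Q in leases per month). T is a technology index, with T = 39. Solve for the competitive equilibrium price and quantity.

With T = 39, supply is Qs = -468.6 + 0.6P.
Set Qd = Qs: 2101.8 - 0.8P = -468.6 + 0.6P, so 2570.4 = 1.4P and P* = 1836.
From the demand curve, Q* = 2101.8 - 0.8(1836) = 633.

P* = 1836, Q* = 633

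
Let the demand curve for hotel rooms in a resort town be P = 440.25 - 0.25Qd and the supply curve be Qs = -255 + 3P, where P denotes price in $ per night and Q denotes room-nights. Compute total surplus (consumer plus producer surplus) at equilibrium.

In direct form, Qd = 1761 - 4P.
Set Qd = Qs: 1761 - 4P = -255 + 3P, so 2016 = 7P and P* = 288.
Plugging P* into demand: Q* = 1761 - 4(288) = 609.
Demand choke price = 440.25; supply choke price = 85. CS = ½(440.25 - 288)(609) = 46360.125; PS = ½(288 - 85)(609) = 61813.5. Total surplus = 108173.625.

Total surplus = 108173.625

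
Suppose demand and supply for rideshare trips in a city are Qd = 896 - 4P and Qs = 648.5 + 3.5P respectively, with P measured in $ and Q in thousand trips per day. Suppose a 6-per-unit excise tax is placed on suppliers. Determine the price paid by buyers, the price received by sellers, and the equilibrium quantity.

Suppliers keep P_s = P_b - 6 per unit, so supply in terms of the buyer price is Qs = 627.5 + 3.5P_b.
Equate demand and the shifted supply: 896 - 4P_b = 627.5 + 3.5P_b, giving 7.5P_b = 268.5, so P_b = 35.8.
Then P_s = 35.8 - 6 = 29.8 and Q = 896 - 4(35.8) = 752.8.

P_b = 35.8, P_s = 29.8, Q = 752.8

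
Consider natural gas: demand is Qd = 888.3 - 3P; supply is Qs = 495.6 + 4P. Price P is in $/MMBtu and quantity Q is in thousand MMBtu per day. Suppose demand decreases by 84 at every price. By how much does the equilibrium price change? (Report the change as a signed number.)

ΔP = -12

The market clears where 888.3 - 3P = 495.6 + 4P. Rearranging, 7P = 392.7, hence P* = 56.1.
Then Q* = 888.3 - 3(56.1) = 720.
After the shift, demand is Qd = 804.3 - 3P.
Re-solving, 7P = 308.7 gives P = 44.1 and Q = 672.
ΔP = 44.1 - 56.1 = -12.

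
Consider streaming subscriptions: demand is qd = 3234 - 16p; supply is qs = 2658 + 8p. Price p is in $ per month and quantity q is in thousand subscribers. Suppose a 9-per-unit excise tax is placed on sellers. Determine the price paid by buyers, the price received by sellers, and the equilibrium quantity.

p_b = 27, p_s = 18, q = 2802

With a tax of 9 on sellers, they supply based on the net price p_s = p_b - 9, so qs = 2586 + 8p_b.
Market clearing requires 3234 - 16p_b = 2586 + 8p_b; hence 648 = 24p_b and p_b = 27.
Then p_s = 27 - 9 = 18 and q = 3234 - 16(27) = 2802.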